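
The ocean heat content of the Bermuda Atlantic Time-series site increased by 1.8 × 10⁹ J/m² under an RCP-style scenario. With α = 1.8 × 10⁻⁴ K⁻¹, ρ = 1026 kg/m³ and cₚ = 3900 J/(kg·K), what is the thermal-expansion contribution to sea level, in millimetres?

Δh = αQ/(ρcₚ) = 1.8×10⁻⁴ × 1.8×10⁹ / (1026 × 3900) ≈ 0.080972 m

Δh = 81 mm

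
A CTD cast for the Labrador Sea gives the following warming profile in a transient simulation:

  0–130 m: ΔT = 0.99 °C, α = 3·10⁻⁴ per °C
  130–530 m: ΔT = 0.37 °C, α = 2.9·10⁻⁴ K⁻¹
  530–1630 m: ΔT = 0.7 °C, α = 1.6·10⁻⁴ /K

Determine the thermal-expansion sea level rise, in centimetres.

0–130 m: 130 × 0.99 × 3×10⁻⁴ = 0.03861 m
0.37 × 2.9×10⁻⁴ × 400 = 0.04292 m
1.6×10⁻⁴ × 0.7 × 1100 = 0.12320 m
Δh = 0.03861 + 0.04292 + 0.12320 = 0.20473 m

Δh ≈ 20.5 cm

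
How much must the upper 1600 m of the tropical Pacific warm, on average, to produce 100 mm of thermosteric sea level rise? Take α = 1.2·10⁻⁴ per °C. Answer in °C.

ΔT = Δh/(αH) = 0.1 / (1.2×10⁻⁴ × 1600) ≈ 0.5208 °C

0.521 °C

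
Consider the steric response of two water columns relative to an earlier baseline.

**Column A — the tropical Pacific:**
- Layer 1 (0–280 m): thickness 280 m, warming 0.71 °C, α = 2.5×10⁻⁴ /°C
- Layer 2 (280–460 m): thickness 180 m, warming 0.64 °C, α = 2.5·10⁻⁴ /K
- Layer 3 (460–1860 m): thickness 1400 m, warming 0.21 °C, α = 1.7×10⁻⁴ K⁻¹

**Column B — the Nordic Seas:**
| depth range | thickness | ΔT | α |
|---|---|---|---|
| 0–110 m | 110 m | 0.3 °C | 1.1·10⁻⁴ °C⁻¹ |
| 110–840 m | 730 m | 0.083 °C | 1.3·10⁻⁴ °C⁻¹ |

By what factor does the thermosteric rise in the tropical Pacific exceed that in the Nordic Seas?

A Layer 1: 280 × 2.5×10⁻⁴ × 0.71 = 0.04970 m
A 2.5×10⁻⁴ × 180 × 0.64 = 0.02880 m
A 0.21 × 1.7×10⁻⁴ × 1400 = 0.04998 m
A total: 0.12848 m
B 0–110 m: 0.3 × 1.1×10⁻⁴ × 110 = 0.00363 m
B Layer 2: 730 × 0.083 × 1.3×10⁻⁴ = 0.0078767 m
B total: 0.0115067 m
Ratio: 0.12848 / 0.0115067 ≈ 11.17

a factor of 11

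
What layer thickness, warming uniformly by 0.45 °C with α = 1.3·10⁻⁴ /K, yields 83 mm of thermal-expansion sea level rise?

about 1420 m

H = Δh/(αΔT) = 0.083 / (1.3×10⁻⁴ × 0.45) ≈ 1419 m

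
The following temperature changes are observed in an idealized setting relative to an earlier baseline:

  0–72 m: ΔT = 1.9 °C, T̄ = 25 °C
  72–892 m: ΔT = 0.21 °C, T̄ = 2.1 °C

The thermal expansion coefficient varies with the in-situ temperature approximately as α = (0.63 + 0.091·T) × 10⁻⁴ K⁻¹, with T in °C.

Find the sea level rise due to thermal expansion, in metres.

0.054 m

Layer 1: α = (0.63 + 0.091×25)×10⁻⁴ = 2.905×10⁻⁴ K⁻¹
Layer 2: α = (0.63 + 0.091×2.1)×10⁻⁴ = 0.8211×10⁻⁴ K⁻¹
0–72 m: 2.905×10⁻⁴ × 72 × 1.9 = 0.0397404 m
Layer 2: 0.21 × 0.8211×10⁻⁴ × 820 = 0.014139342 m
Δh = 0.0397404 + 0.014139342 = 0.053879742 m ≈ 0.054 m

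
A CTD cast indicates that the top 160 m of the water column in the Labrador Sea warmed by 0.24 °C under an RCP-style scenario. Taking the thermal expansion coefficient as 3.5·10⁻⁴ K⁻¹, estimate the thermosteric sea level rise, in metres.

Δh = αΔT·H = 3.5×10⁻⁴ × 0.24 × 160 = 0.01344 m

0.0134 m of thermosteric rise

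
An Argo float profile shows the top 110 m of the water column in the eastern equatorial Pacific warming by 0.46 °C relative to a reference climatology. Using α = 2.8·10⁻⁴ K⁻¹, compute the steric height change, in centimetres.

Δh = αΔT·H = 2.8×10⁻⁴ × 0.46 × 110 = 0.014168 m

1.42 cm of thermosteric rise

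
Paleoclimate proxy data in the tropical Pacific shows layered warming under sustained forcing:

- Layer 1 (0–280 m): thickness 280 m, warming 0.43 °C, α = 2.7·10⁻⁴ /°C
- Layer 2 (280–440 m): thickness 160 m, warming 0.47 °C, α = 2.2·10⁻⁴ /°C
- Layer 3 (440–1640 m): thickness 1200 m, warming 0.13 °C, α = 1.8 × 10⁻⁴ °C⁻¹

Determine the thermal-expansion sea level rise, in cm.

about 7.7 cm

0.43 × 2.7×10⁻⁴ × 280 = 0.032508 m
160 × 0.47 × 2.2×10⁻⁴ = 0.016544 m
Layer 3: 1.8×10⁻⁴ × 0.13 × 1200 = 0.02808 m
Δh = 0.032508 + 0.016544 + 0.02808 = 0.077132 m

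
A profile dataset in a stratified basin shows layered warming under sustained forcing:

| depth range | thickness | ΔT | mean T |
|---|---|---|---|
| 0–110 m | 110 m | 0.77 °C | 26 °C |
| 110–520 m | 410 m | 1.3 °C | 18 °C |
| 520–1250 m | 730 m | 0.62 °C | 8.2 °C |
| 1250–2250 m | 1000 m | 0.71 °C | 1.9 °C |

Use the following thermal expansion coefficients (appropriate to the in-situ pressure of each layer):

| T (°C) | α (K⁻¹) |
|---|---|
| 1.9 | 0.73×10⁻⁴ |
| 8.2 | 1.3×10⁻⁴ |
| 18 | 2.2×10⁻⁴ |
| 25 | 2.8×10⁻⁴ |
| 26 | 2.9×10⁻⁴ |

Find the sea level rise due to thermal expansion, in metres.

Δh = 0.252 m

Layer 1 at 26 °C → α = 2.9×10⁻⁴ K⁻¹
Layer 2 at 18 °C → α = 2.2×10⁻⁴ K⁻¹
Layer 3 at 8.2 °C → α = 1.3×10⁻⁴ K⁻¹
Layer 4 at 1.9 °C → α = 0.73×10⁻⁴ K⁻¹
Layer 1: 110 × 0.77 × 2.9×10⁻⁴ = 0.024563 m
2.2×10⁻⁴ × 410 × 1.3 = 0.11726 m
1.3×10⁻⁴ × 730 × 0.62 = 0.058838 m
Layer 4: 0.73×10⁻⁴ × 0.71 × 1000 = 0.05183 m
Δh = 0.024563 + 0.11726 + 0.058838 + 0.05183 = 0.252491 m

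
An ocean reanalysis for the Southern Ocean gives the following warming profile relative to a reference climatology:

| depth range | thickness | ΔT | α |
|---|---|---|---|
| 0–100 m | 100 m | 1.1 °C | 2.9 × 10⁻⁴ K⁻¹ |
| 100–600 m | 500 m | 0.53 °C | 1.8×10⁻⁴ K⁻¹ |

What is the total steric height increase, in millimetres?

Δh ≈ 79.6 mm

0–100 m: 100 × 2.9×10⁻⁴ × 1.1 = 0.03190 m
Layer 2: 0.53 × 1.8×10⁻⁴ × 500 = 0.04770 m
Δh = 0.03190 + 0.04770 = 0.07960 m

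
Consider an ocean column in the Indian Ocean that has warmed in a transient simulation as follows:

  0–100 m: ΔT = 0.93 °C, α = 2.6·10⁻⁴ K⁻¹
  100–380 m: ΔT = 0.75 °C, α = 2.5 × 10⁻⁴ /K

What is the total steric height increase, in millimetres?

Layer 1: 0.93 × 100 × 2.6×10⁻⁴ = 0.02418 m
Layer 2: 0.75 × 280 × 2.5×10⁻⁴ = 0.05250 m
Δh = 0.02418 + 0.05250 = 0.07668 m ≈ 76.7 mm

Δh = 76.7 mm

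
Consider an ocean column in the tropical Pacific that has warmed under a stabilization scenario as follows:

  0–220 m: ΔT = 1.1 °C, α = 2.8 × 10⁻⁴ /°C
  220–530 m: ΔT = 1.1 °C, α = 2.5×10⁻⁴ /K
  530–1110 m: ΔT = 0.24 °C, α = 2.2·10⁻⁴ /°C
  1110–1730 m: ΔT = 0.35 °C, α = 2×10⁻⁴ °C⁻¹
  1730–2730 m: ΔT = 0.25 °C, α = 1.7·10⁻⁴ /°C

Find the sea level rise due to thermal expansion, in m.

1.1 × 220 × 2.8×10⁻⁴ = 0.06776 m
220–530 m: 1.1 × 310 × 2.5×10⁻⁴ = 0.08525 m
530–1110 m: 580 × 2.2×10⁻⁴ × 0.24 = 0.030624 m
1110–1730 m: 2×10⁻⁴ × 620 × 0.35 = 0.04340 m
1730–2730 m: 1.7×10⁻⁴ × 0.25 × 1000 = 0.04250 m
Δh = 0.06776 + 0.08525 + 0.030624 + 0.04340 + 0.04250 = 0.269534 m

Δh ≈ 0.270 m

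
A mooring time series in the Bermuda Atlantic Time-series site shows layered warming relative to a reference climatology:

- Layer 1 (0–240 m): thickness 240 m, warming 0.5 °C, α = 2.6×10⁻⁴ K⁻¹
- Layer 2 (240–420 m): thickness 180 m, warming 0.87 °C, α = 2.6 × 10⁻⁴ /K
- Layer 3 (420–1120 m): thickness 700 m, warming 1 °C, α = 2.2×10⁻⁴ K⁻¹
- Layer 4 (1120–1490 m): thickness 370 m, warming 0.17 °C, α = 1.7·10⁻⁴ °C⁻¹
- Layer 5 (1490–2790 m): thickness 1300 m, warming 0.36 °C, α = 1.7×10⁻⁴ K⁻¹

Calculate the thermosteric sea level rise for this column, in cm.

32 cm

2.6×10⁻⁴ × 240 × 0.5 = 0.03120 m
Layer 2: 180 × 0.87 × 2.6×10⁻⁴ = 0.040716 m
2.2×10⁻⁴ × 1 × 700 = 0.15400 m
370 × 0.17 × 1.7×10⁻⁴ = 0.010693 m
1490–2790 m: 0.36 × 1.7×10⁻⁴ × 1300 = 0.07956 m
Δh = 0.03120 + 0.040716 + 0.15400 + 0.010693 + 0.07956 = 0.316169 m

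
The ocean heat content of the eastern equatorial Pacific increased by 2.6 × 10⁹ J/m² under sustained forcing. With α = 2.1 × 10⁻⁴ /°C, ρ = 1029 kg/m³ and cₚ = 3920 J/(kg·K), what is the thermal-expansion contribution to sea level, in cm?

about 13.5 cm

Δh = αQ/(ρcₚ) = 2.1×10⁻⁴ × 2.6×10⁹ / (1029 × 3920) ≈ 0.13536 m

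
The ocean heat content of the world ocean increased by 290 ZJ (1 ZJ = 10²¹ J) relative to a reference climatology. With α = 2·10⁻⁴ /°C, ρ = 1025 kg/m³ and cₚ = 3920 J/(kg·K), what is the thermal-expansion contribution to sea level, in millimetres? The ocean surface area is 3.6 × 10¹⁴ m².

Δh ≈ 40.1 mm

Per unit area: Q = 290×10²¹ / (3.6×10¹⁴) ≈ 8.056×10⁸ J/m²
Δh = αQ/(ρcₚ) = 2×10⁻⁴ × 8.056×10⁸ / (1025 × 3920) ≈ 0.04010 m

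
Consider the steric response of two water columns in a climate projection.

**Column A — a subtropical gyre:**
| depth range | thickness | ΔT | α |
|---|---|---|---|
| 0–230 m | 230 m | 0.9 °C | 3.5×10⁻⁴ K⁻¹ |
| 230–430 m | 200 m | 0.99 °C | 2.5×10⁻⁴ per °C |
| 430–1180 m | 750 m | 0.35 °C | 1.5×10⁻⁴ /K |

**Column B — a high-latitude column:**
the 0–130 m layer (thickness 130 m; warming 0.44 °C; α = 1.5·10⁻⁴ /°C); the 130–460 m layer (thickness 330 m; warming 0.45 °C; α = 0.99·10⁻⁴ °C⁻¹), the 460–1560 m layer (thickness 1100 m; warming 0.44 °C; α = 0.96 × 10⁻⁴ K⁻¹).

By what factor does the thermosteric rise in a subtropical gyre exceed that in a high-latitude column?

A 0–230 m: 0.9 × 230 × 3.5×10⁻⁴ = 0.07245 m
A 230–430 m: 2.5×10⁻⁴ × 0.99 × 200 = 0.04950 m
A Layer 3: 750 × 1.5×10⁻⁴ × 0.35 = 0.039375 m
A total: 0.161325 m
B 130 × 0.44 × 1.5×10⁻⁴ = 0.00858 m
B 130–460 m: 0.99×10⁻⁴ × 330 × 0.45 = 0.0147015 m
B 0.44 × 0.96×10⁻⁴ × 1100 = 0.046464 m
B total: 0.0697455 m
Ratio: 0.161325 / 0.0697455 ≈ 2.313

2.3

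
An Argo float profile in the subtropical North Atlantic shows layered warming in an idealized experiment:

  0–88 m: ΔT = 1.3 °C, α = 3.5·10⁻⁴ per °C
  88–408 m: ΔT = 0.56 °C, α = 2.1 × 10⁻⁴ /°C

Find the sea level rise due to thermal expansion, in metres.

0–88 m: 1.3 × 88 × 3.5×10⁻⁴ = 0.04004 m
Layer 2: 0.56 × 2.1×10⁻⁴ × 320 = 0.037632 m
Δh = 0.04004 + 0.037632 = 0.077672 m ≈ 0.078 m

0.078 m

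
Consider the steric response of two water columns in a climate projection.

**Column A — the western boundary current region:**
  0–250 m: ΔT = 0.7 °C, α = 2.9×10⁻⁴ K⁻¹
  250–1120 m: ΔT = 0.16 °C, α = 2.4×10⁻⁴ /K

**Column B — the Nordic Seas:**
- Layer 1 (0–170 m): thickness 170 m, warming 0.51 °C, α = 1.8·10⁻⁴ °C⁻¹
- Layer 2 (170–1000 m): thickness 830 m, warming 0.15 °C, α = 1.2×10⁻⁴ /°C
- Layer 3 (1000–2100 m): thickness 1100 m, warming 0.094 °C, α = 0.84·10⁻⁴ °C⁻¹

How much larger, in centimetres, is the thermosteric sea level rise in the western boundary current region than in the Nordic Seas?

A 2.9×10⁻⁴ × 250 × 0.7 = 0.05075 m
A Layer 2: 0.16 × 870 × 2.4×10⁻⁴ = 0.033408 m
A total: 0.084158 m
B Layer 1: 170 × 0.51 × 1.8×10⁻⁴ = 0.015606 m
B 170–1000 m: 1.2×10⁻⁴ × 830 × 0.15 = 0.01494 m
B 1100 × 0.094 × 0.84×10⁻⁴ = 0.0086856 m
B total: 0.0392316 m
Difference: 0.084158 − 0.0392316 = 0.0449264 m

4.5 cm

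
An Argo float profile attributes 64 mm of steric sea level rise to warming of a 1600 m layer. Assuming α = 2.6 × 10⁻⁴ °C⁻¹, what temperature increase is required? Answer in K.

about 0.154 K

ΔT = Δh/(αH) = 0.064 / (2.6×10⁻⁴ × 1600) ≈ 0.1538 K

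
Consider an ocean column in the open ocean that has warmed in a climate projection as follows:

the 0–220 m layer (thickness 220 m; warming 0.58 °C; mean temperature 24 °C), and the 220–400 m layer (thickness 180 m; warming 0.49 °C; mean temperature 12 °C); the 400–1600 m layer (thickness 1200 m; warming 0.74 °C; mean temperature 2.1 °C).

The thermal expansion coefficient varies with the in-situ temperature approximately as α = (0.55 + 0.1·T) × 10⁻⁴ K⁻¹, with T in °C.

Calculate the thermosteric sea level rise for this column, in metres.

0.121 m of thermosteric rise

Layer 1: α = (0.55 + 0.1×24)×10⁻⁴ = 2.95×10⁻⁴ K⁻¹
Layer 2: α = (0.55 + 0.1×12)×10⁻⁴ = 1.75×10⁻⁴ K⁻¹
Layer 3: α = (0.55 + 0.1×2.1)×10⁻⁴ = 0.76×10⁻⁴ K⁻¹
2.95×10⁻⁴ × 220 × 0.58 = 0.037642 m
Layer 2: 0.49 × 180 × 1.75×10⁻⁴ = 0.015435 m
400–1600 m: 1200 × 0.74 × 0.76×10⁻⁴ = 0.067488 m
Δh = 0.037642 + 0.015435 + 0.067488 = 0.120565 m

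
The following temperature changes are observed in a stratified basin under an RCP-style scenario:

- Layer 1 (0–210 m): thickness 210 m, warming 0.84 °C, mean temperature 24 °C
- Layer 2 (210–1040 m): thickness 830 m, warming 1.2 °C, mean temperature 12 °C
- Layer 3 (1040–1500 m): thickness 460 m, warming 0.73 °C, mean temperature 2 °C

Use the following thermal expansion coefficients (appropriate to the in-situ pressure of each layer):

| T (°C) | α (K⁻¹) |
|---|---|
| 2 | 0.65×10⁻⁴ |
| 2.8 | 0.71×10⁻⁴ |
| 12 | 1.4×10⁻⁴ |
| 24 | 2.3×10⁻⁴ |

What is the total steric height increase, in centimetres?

Layer 1 at 24 °C → α = 2.3×10⁻⁴ K⁻¹
Layer 2 at 12 °C → α = 1.4×10⁻⁴ K⁻¹
Layer 3 at 2 °C → α = 0.65×10⁻⁴ K⁻¹
0–210 m: 210 × 0.84 × 2.3×10⁻⁴ = 0.040572 m
1.4×10⁻⁴ × 1.2 × 830 = 0.13944 m
1040–1500 m: 0.73 × 0.65×10⁻⁴ × 460 = 0.021827 m
Δh = 0.040572 + 0.13944 + 0.021827 = 0.201839 m ≈ 20.2 cm

Δh ≈ 20.2 cm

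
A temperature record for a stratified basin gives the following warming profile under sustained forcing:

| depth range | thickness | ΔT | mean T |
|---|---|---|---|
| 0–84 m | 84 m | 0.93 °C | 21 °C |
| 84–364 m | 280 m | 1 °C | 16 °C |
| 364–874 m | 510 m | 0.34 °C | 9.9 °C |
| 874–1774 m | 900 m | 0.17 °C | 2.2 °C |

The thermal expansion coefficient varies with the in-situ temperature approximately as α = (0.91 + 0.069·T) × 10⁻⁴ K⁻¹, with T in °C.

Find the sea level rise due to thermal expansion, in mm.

Layer 1: α = (0.91 + 0.069×21)×10⁻⁴ = 2.359×10⁻⁴ K⁻¹
Layer 2: α = (0.91 + 0.069×16)×10⁻⁴ = 2.014×10⁻⁴ K⁻¹
Layer 3: α = (0.91 + 0.069×9.9)×10⁻⁴ = 1.5931×10⁻⁴ K⁻¹
Layer 4: α = (0.91 + 0.069×2.2)×10⁻⁴ = 1.0618×10⁻⁴ K⁻¹
2.359×10⁻⁴ × 0.93 × 84 = 0.018428508 m
280 × 1 × 2.014×10⁻⁴ = 0.056392 m
1.5931×10⁻⁴ × 0.34 × 510 = 0.027624354 m
Layer 4: 1.0618×10⁻⁴ × 900 × 0.17 = 0.01624554 m
Δh = 0.018428508 + 0.056392 + 0.027624354 + 0.01624554 = 0.118690402 m ≈ 119 mm

119 mm of thermosteric rise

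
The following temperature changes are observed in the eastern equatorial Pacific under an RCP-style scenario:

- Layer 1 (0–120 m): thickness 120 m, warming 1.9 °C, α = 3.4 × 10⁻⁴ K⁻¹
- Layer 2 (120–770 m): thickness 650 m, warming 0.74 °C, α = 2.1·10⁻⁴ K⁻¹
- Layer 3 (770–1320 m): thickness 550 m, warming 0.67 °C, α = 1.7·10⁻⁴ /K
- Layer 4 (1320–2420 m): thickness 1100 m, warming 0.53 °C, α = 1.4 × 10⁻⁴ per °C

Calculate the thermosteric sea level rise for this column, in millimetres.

3.4×10⁻⁴ × 120 × 1.9 = 0.07752 m
2.1×10⁻⁴ × 650 × 0.74 = 0.10101 m
0.67 × 1.7×10⁻⁴ × 550 = 0.062645 m
1320–2420 m: 1100 × 1.4×10⁻⁴ × 0.53 = 0.08162 m
Δh = 0.07752 + 0.10101 + 0.062645 + 0.08162 = 0.322795 m ≈ 320 mm

about 320 mm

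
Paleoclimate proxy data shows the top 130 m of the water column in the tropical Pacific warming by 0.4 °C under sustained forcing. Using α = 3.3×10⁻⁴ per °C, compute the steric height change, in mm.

about 17.2 mm

Δh = αΔT·H = 3.3×10⁻⁴ × 0.4 × 130 = 0.01716 m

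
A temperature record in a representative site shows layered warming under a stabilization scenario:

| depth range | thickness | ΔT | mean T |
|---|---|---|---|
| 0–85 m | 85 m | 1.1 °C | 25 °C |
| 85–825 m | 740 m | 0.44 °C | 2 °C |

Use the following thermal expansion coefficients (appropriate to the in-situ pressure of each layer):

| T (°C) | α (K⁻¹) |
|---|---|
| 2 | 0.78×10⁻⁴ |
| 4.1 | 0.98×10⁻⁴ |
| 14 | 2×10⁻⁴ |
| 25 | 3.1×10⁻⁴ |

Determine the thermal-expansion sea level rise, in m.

Δh = 0.0544 m

Layer 1 at 25 °C → α = 3.1×10⁻⁴ K⁻¹
Layer 2 at 2 °C → α = 0.78×10⁻⁴ K⁻¹
0–85 m: 85 × 3.1×10⁻⁴ × 1.1 = 0.028985 m
0.44 × 740 × 0.78×10⁻⁴ = 0.0253968 m
Δh = 0.028985 + 0.0253968 = 0.0543818 m ≈ 0.0544 m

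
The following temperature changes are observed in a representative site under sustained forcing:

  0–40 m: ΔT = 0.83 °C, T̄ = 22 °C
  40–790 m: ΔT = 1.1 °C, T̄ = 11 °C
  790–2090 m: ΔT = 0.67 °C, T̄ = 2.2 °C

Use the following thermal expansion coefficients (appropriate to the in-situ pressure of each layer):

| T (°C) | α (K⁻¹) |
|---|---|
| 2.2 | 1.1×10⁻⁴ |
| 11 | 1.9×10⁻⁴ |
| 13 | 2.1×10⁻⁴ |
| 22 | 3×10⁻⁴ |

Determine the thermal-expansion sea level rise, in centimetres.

Δh ≈ 26.3 cm

Layer 1 at 22 °C → α = 3×10⁻⁴ K⁻¹
Layer 2 at 11 °C → α = 1.9×10⁻⁴ K⁻¹
Layer 3 at 2.2 °C → α = 1.1×10⁻⁴ K⁻¹
0–40 m: 0.83 × 40 × 3×10⁻⁴ = 0.00996 m
750 × 1.1 × 1.9×10⁻⁴ = 0.15675 m
790–2090 m: 1.1×10⁻⁴ × 1300 × 0.67 = 0.09581 m
Δh = 0.00996 + 0.15675 + 0.09581 = 0.26252 m ≈ 26.3 cm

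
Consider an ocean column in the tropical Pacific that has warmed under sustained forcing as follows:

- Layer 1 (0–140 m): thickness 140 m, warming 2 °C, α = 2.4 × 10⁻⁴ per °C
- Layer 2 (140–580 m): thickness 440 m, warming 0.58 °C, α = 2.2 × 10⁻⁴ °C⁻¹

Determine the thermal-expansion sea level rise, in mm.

about 123 mm

140 × 2.4×10⁻⁴ × 2 = 0.06720 m
Layer 2: 440 × 0.58 × 2.2×10⁻⁴ = 0.056144 m
Δh = 0.06720 + 0.056144 = 0.123344 m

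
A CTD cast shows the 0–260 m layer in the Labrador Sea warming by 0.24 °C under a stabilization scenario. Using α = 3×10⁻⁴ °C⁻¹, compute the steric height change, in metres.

Δh = 0.0187 m

Δh = αΔT·H = 3×10⁻⁴ × 0.24 × 260 = 0.01872 m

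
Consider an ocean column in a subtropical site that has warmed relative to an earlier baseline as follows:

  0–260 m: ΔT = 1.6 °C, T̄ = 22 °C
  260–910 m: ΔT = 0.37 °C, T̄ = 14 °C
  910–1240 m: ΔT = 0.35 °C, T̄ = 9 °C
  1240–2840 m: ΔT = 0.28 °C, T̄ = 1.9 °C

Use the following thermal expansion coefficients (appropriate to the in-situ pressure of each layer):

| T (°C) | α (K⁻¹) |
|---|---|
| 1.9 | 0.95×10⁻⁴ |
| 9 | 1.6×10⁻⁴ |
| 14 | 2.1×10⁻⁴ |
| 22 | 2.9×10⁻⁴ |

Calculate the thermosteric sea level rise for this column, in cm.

23 cm of thermosteric rise

Layer 1 at 22 °C → α = 2.9×10⁻⁴ K⁻¹
Layer 2 at 14 °C → α = 2.1×10⁻⁴ K⁻¹
Layer 3 at 9 °C → α = 1.6×10⁻⁴ K⁻¹
Layer 4 at 1.9 °C → α = 0.95×10⁻⁴ K⁻¹
1.6 × 2.9×10⁻⁴ × 260 = 0.12064 m
2.1×10⁻⁴ × 650 × 0.37 = 0.050505 m
Layer 3: 1.6×10⁻⁴ × 330 × 0.35 = 0.01848 m
1240–2840 m: 1600 × 0.95×10⁻⁴ × 0.28 = 0.04256 m
Δh = 0.12064 + 0.050505 + 0.01848 + 0.04256 = 0.232185 m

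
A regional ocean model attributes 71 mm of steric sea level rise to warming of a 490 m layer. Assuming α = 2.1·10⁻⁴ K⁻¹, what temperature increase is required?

about 0.69 K

ΔT = Δh/(αH) = 0.071 / (2.1×10⁻⁴ × 490) ≈ 0.6900 K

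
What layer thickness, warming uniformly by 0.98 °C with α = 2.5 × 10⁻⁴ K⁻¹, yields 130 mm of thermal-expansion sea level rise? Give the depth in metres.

531 m

H = Δh/(αΔT) = 0.13 / (2.5×10⁻⁴ × 0.98) ≈ 530.6 m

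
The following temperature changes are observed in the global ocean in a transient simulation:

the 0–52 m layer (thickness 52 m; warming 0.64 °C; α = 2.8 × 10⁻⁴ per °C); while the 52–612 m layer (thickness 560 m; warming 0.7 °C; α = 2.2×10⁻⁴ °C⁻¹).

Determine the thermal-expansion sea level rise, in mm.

Layer 1: 0.64 × 52 × 2.8×10⁻⁴ = 0.0093184 m
2.2×10⁻⁴ × 0.7 × 560 = 0.08624 m
Δh = 0.0093184 + 0.08624 = 0.0955584 m

95.6 mm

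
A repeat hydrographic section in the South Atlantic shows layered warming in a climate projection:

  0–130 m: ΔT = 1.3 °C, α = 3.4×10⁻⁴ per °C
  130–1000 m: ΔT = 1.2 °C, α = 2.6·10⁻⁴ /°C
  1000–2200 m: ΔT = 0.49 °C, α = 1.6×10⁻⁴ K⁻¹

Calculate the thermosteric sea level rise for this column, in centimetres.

42 cm

Layer 1: 1.3 × 130 × 3.4×10⁻⁴ = 0.05746 m
Layer 2: 870 × 2.6×10⁻⁴ × 1.2 = 0.27144 m
1000–2200 m: 0.49 × 1.6×10⁻⁴ × 1200 = 0.09408 m
Δh = 0.05746 + 0.27144 + 0.09408 = 0.42298 m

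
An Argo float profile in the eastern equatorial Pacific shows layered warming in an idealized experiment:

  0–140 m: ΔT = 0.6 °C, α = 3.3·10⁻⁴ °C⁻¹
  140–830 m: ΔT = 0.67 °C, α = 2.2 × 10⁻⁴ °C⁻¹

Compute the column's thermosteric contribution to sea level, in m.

about 0.13 m

0–140 m: 0.6 × 140 × 3.3×10⁻⁴ = 0.02772 m
Layer 2: 0.67 × 2.2×10⁻⁴ × 690 = 0.101706 m
Δh = 0.02772 + 0.101706 = 0.129426 m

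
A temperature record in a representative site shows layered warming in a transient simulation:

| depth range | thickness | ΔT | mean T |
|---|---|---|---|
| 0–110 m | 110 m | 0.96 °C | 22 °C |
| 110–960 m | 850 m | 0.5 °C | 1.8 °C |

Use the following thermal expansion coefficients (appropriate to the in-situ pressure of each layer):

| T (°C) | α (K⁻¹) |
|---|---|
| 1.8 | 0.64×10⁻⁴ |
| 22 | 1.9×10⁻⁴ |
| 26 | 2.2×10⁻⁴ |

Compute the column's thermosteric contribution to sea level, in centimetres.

Layer 1 at 22 °C → α = 1.9×10⁻⁴ K⁻¹
Layer 2 at 1.8 °C → α = 0.64×10⁻⁴ K⁻¹
Layer 1: 0.96 × 1.9×10⁻⁴ × 110 = 0.020064 m
0.64×10⁻⁴ × 850 × 0.5 = 0.02720 m
Δh = 0.020064 + 0.02720 = 0.047264 m

about 4.73 cm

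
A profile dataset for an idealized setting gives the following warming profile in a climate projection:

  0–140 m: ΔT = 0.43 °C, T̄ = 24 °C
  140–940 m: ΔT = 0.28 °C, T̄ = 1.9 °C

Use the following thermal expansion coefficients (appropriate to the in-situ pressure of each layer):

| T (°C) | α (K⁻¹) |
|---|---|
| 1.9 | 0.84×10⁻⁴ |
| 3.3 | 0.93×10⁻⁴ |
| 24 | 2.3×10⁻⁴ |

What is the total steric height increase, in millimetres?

Δh ≈ 32.7 mm

Layer 1 at 24 °C → α = 2.3×10⁻⁴ K⁻¹
Layer 2 at 1.9 °C → α = 0.84×10⁻⁴ K⁻¹
2.3×10⁻⁴ × 140 × 0.43 = 0.013846 m
0.28 × 0.84×10⁻⁴ × 800 = 0.018816 m
Δh = 0.013846 + 0.018816 = 0.032662 m ≈ 32.7 mm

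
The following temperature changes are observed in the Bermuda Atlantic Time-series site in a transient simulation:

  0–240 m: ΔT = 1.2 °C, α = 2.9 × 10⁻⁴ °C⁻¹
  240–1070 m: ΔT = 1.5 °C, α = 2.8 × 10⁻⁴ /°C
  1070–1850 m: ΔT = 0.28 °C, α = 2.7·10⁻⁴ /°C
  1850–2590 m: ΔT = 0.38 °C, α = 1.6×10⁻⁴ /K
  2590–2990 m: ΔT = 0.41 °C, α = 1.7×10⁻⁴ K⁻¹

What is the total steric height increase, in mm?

560 mm

0–240 m: 2.9×10⁻⁴ × 1.2 × 240 = 0.08352 m
240–1070 m: 830 × 1.5 × 2.8×10⁻⁴ = 0.34860 m
780 × 2.7×10⁻⁴ × 0.28 = 0.058968 m
1.6×10⁻⁴ × 740 × 0.38 = 0.044992 m
2590–2990 m: 1.7×10⁻⁴ × 400 × 0.41 = 0.02788 m
Δh = 0.08352 + 0.34860 + 0.058968 + 0.044992 + 0.02788 = 0.56396 m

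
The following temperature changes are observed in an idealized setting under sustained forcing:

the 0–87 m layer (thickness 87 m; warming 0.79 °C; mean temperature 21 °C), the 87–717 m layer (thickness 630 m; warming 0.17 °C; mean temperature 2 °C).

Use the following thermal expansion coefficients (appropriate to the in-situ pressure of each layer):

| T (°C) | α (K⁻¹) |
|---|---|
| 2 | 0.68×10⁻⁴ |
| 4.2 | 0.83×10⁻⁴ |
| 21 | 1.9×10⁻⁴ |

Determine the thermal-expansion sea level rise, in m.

Layer 1 at 21 °C → α = 1.9×10⁻⁴ K⁻¹
Layer 2 at 2 °C → α = 0.68×10⁻⁴ K⁻¹
0–87 m: 87 × 0.79 × 1.9×10⁻⁴ = 0.0130587 m
0.17 × 0.68×10⁻⁴ × 630 = 0.0072828 m
Δh = 0.0130587 + 0.0072828 = 0.0203415 m

0.020 m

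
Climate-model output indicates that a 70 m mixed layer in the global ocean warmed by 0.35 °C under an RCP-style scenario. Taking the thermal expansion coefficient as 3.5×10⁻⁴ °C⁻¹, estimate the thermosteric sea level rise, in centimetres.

about 0.858 cm

Δh = αΔT·H = 3.5×10⁻⁴ × 0.35 × 70 = 0.008575 m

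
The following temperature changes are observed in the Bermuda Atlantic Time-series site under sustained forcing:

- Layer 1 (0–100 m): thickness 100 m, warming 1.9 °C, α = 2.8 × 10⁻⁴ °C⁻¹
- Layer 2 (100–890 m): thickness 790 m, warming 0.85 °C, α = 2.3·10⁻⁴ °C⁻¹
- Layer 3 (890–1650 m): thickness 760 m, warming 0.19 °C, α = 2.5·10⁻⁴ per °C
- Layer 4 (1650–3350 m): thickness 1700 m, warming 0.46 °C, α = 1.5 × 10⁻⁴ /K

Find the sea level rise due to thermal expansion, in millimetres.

Layer 1: 1.9 × 2.8×10⁻⁴ × 100 = 0.05320 m
0.85 × 2.3×10⁻⁴ × 790 = 0.154445 m
2.5×10⁻⁴ × 0.19 × 760 = 0.03610 m
Layer 4: 1700 × 0.46 × 1.5×10⁻⁴ = 0.11730 m
Δh = 0.05320 + 0.154445 + 0.03610 + 0.11730 = 0.361045 m

Δh = 361 mm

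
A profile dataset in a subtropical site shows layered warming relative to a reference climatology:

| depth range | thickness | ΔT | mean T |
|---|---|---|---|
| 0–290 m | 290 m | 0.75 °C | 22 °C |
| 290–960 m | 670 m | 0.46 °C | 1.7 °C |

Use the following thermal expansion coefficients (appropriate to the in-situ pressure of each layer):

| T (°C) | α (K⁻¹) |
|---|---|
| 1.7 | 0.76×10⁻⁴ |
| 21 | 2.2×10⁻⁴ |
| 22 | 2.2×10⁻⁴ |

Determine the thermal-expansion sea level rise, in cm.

Layer 1 at 22 °C → α = 2.2×10⁻⁴ K⁻¹
Layer 2 at 1.7 °C → α = 0.76×10⁻⁴ K⁻¹
0–290 m: 0.75 × 2.2×10⁻⁴ × 290 = 0.04785 m
Layer 2: 0.46 × 0.76×10⁻⁴ × 670 = 0.0234232 m
Δh = 0.04785 + 0.0234232 = 0.0712732 m

Δh = 7.1 cm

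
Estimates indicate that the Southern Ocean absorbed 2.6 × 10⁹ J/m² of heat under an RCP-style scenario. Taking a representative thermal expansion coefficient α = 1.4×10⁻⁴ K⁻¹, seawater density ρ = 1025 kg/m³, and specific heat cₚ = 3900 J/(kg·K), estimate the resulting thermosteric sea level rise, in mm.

Δh = αQ/(ρcₚ) = 1.4×10⁻⁴ × 2.6×10⁹ / (1025 × 3900) ≈ 0.091057 m

91.1 mm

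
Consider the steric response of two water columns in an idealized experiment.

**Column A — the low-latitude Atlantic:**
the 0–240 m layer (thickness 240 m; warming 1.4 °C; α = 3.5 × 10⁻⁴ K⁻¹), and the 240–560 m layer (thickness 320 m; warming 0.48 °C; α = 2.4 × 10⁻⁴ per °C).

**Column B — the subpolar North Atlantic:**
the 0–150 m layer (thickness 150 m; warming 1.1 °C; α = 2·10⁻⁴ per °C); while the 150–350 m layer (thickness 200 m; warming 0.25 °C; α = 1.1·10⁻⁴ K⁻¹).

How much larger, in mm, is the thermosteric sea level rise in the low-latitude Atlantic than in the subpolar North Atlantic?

A 0–240 m: 240 × 3.5×10⁻⁴ × 1.4 = 0.11760 m
A Layer 2: 0.48 × 320 × 2.4×10⁻⁴ = 0.036864 m
A total: 0.154464 m
B 2×10⁻⁴ × 1.1 × 150 = 0.03300 m
B 150–350 m: 0.25 × 200 × 1.1×10⁻⁴ = 0.00550 m
B total: 0.03850 m
Difference: 0.154464 − 0.03850 = 0.115964 m

120 mm larger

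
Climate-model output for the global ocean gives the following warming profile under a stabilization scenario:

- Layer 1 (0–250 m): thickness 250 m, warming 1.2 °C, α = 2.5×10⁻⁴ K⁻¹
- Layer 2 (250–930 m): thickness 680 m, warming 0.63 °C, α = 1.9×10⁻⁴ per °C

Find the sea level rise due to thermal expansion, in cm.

15.6 cm

0–250 m: 2.5×10⁻⁴ × 250 × 1.2 = 0.07500 m
Layer 2: 680 × 1.9×10⁻⁴ × 0.63 = 0.081396 m
Δh = 0.07500 + 0.081396 = 0.156396 m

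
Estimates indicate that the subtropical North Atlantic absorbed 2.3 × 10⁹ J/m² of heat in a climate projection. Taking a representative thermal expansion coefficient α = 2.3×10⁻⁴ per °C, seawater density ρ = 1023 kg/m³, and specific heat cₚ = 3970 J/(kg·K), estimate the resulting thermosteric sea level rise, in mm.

130 mm

Δh = αQ/(ρcₚ) = 2.3×10⁻⁴ × 2.3×10⁹ / (1023 × 3970) ≈ 0.13025 m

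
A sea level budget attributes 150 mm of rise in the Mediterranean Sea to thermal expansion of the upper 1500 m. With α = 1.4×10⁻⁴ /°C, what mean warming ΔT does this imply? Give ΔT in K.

ΔT = Δh/(αH) = 0.15 / (1.4×10⁻⁴ × 1500) ≈ 0.7143 K

about 0.714 K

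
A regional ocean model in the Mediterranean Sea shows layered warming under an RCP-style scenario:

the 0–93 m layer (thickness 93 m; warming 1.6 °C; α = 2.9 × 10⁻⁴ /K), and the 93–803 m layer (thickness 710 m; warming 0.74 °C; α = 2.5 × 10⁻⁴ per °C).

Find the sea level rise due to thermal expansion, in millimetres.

Layer 1: 1.6 × 93 × 2.9×10⁻⁴ = 0.043152 m
0.74 × 2.5×10⁻⁴ × 710 = 0.13135 m
Δh = 0.043152 + 0.13135 = 0.174502 m ≈ 170 mm

Δh = 170 mm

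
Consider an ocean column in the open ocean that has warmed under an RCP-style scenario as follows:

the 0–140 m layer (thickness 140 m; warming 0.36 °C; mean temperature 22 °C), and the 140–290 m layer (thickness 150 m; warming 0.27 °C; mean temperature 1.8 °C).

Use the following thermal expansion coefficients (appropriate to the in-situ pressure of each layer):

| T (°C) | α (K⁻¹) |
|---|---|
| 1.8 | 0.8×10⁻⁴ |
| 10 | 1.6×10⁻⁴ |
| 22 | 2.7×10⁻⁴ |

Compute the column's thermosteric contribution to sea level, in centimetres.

about 1.68 cm

Layer 1 at 22 °C → α = 2.7×10⁻⁴ K⁻¹
Layer 2 at 1.8 °C → α = 0.8×10⁻⁴ K⁻¹
2.7×10⁻⁴ × 140 × 0.36 = 0.013608 m
Layer 2: 0.8×10⁻⁴ × 0.27 × 150 = 0.00324 m
Δh = 0.013608 + 0.00324 = 0.016848 m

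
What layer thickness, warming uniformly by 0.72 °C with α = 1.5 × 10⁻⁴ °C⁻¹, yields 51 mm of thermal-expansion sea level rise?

470 m

H = Δh/(αΔT) = 0.051 / (1.5×10⁻⁴ × 0.72) ≈ 472.2 m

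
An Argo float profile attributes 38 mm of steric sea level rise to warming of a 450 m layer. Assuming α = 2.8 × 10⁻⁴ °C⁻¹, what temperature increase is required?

about 0.302 K

ΔT = Δh/(αH) = 0.038 / (2.8×10⁻⁴ × 450) ≈ 0.3016 K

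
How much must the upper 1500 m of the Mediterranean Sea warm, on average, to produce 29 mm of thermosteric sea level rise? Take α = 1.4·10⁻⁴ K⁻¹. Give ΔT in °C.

0.138 °C

ΔT = Δh/(αH) = 0.029 / (1.4×10⁻⁴ × 1500) ≈ 0.1381 °C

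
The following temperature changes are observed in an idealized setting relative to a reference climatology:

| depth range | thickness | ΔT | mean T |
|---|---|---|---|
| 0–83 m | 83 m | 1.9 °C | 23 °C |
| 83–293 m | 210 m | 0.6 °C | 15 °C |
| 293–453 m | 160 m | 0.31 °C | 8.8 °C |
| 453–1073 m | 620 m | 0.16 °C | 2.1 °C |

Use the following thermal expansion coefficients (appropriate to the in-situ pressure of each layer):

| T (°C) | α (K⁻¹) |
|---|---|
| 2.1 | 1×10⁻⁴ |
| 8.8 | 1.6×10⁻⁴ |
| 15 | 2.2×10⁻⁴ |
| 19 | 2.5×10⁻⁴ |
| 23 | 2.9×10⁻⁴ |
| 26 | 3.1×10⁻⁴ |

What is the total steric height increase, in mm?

Δh ≈ 91 mm

Layer 1 at 23 °C → α = 2.9×10⁻⁴ K⁻¹
Layer 2 at 15 °C → α = 2.2×10⁻⁴ K⁻¹
Layer 3 at 8.8 °C → α = 1.6×10⁻⁴ K⁻¹
Layer 4 at 2.1 °C → α = 1×10⁻⁴ K⁻¹
Layer 1: 2.9×10⁻⁴ × 83 × 1.9 = 0.045733 m
83–293 m: 0.6 × 210 × 2.2×10⁻⁴ = 0.02772 m
293–453 m: 160 × 0.31 × 1.6×10⁻⁴ = 0.007936 m
Layer 4: 1×10⁻⁴ × 620 × 0.16 = 0.00992 m
Δh = 0.045733 + 0.02772 + 0.007936 + 0.00992 = 0.091309 m ≈ 91 mm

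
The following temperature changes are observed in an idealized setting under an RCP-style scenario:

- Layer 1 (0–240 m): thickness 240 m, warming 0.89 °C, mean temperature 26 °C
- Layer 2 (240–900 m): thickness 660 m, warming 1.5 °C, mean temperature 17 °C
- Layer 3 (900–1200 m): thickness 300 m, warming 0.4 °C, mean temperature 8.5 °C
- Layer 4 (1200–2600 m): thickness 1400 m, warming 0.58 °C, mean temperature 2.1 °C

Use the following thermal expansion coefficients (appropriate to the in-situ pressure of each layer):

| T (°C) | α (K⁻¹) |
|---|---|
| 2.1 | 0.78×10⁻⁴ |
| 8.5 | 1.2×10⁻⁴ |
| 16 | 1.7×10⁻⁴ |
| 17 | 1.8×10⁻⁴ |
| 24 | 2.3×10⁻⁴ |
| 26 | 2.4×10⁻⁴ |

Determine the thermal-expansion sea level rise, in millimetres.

Δh ≈ 310 mm

Layer 1 at 26 °C → α = 2.4×10⁻⁴ K⁻¹
Layer 2 at 17 °C → α = 1.8×10⁻⁴ K⁻¹
Layer 3 at 8.5 °C → α = 1.2×10⁻⁴ K⁻¹
Layer 4 at 2.1 °C → α = 0.78×10⁻⁴ K⁻¹
0–240 m: 2.4×10⁻⁴ × 240 × 0.89 = 0.051264 m
Layer 2: 1.5 × 1.8×10⁻⁴ × 660 = 0.17820 m
900–1200 m: 300 × 0.4 × 1.2×10⁻⁴ = 0.01440 m
0.58 × 0.78×10⁻⁴ × 1400 = 0.063336 m
Δh = 0.051264 + 0.17820 + 0.01440 + 0.063336 = 0.30720 m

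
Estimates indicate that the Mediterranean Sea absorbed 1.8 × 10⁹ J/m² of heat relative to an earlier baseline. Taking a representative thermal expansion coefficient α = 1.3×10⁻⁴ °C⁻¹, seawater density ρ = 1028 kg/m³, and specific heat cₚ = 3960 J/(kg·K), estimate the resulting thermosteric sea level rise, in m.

Δh = αQ/(ρcₚ) = 1.3×10⁻⁴ × 1.8×10⁹ / (1028 × 3960) ≈ 0.057481 m

Δh ≈ 0.0575 m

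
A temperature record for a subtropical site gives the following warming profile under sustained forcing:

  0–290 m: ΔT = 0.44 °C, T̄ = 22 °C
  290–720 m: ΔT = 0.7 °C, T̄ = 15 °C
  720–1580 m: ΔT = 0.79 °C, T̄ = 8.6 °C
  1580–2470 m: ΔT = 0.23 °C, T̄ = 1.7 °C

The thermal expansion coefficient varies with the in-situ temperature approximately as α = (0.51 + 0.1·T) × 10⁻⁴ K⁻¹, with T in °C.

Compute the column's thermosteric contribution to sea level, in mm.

Δh ≈ 202 mm

Layer 1: α = (0.51 + 0.1×22)×10⁻⁴ = 2.71×10⁻⁴ K⁻¹
Layer 2: α = (0.51 + 0.1×15)×10⁻⁴ = 2.01×10⁻⁴ K⁻¹
Layer 3: α = (0.51 + 0.1×8.6)×10⁻⁴ = 1.37×10⁻⁴ K⁻¹
Layer 4: α = (0.51 + 0.1×1.7)×10⁻⁴ = 0.68×10⁻⁴ K⁻¹
Layer 1: 290 × 2.71×10⁻⁴ × 0.44 = 0.0345796 m
Layer 2: 2.01×10⁻⁴ × 0.7 × 430 = 0.060501 m
720–1580 m: 1.37×10⁻⁴ × 860 × 0.79 = 0.0930778 m
1580–2470 m: 0.23 × 0.68×10⁻⁴ × 890 = 0.0139196 m
Δh = 0.0345796 + 0.060501 + 0.0930778 + 0.0139196 = 0.202078 m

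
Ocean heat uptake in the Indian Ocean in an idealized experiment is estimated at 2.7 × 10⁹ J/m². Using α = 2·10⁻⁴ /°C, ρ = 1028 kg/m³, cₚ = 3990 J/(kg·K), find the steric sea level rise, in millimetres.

132 mm of thermosteric rise

Δh = αQ/(ρcₚ) = 2×10⁻⁴ × 2.7×10⁹ / (1028 × 3990) ≈ 0.13165 m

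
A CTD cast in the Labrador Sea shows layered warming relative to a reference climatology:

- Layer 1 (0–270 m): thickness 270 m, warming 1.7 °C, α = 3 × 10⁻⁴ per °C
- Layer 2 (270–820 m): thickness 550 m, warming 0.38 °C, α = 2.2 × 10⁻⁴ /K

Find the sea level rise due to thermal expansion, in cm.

Δh ≈ 18.4 cm

270 × 3×10⁻⁴ × 1.7 = 0.13770 m
270–820 m: 2.2×10⁻⁴ × 0.38 × 550 = 0.04598 m
Δh = 0.13770 + 0.04598 = 0.18368 m ≈ 18.4 cm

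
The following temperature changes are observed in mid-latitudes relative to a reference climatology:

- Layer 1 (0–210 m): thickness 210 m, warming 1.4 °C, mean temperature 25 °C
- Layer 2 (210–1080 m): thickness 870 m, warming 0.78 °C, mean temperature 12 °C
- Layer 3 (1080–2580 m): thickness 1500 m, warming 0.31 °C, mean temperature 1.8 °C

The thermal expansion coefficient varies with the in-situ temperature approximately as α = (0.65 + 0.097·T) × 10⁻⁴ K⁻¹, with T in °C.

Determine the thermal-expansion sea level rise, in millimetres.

252 mm

Layer 1: α = (0.65 + 0.097×25)×10⁻⁴ = 3.075×10⁻⁴ K⁻¹
Layer 2: α = (0.65 + 0.097×12)×10⁻⁴ = 1.814×10⁻⁴ K⁻¹
Layer 3: α = (0.65 + 0.097×1.8)×10⁻⁴ = 0.8246×10⁻⁴ K⁻¹
Layer 1: 210 × 1.4 × 3.075×10⁻⁴ = 0.090405 m
210–1080 m: 1.814×10⁻⁴ × 870 × 0.78 = 0.12309804 m
Layer 3: 0.8246×10⁻⁴ × 0.31 × 1500 = 0.0383439 m
Δh = 0.090405 + 0.12309804 + 0.0383439 = 0.25184694 m ≈ 252 mm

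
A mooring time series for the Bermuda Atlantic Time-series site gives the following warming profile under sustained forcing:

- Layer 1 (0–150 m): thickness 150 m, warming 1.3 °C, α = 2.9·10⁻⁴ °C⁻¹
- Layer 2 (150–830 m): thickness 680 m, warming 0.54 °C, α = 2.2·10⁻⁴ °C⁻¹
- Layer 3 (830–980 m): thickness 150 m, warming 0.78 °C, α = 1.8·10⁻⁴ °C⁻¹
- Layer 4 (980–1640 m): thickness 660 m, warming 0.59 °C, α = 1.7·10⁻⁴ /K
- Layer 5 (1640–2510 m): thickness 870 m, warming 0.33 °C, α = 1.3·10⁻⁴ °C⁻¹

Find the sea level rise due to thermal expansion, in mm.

Layer 1: 1.3 × 2.9×10⁻⁴ × 150 = 0.05655 m
150–830 m: 2.2×10⁻⁴ × 680 × 0.54 = 0.080784 m
Layer 3: 150 × 1.8×10⁻⁴ × 0.78 = 0.02106 m
660 × 1.7×10⁻⁴ × 0.59 = 0.066198 m
0.33 × 1.3×10⁻⁴ × 870 = 0.037323 m
Δh = 0.05655 + 0.080784 + 0.02106 + 0.066198 + 0.037323 = 0.261915 m

262 mm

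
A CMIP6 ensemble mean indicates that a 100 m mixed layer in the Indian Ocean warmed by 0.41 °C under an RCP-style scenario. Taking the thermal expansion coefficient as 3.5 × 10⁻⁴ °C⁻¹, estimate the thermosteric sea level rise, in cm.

1.4 cm of thermosteric rise

Δh = αΔT·H = 3.5×10⁻⁴ × 0.41 × 100 = 0.01435 m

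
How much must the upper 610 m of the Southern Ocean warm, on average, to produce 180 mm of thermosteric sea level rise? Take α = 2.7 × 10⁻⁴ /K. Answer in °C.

about 1.09 °C

ΔT = Δh/(αH) = 0.18 / (2.7×10⁻⁴ × 610) ≈ 1.093 °C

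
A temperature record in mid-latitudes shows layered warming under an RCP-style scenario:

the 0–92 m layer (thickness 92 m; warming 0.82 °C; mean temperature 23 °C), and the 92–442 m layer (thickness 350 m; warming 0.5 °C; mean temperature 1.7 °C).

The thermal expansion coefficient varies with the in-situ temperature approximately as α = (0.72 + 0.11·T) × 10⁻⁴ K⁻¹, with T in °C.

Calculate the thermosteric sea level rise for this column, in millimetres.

Δh = 40.4 mm

Layer 1: α = (0.72 + 0.11×23)×10⁻⁴ = 3.25×10⁻⁴ K⁻¹
Layer 2: α = (0.72 + 0.11×1.7)×10⁻⁴ = 0.907×10⁻⁴ K⁻¹
92 × 0.82 × 3.25×10⁻⁴ = 0.024518 m
92–442 m: 350 × 0.907×10⁻⁴ × 0.5 = 0.0158725 m
Δh = 0.024518 + 0.0158725 = 0.0403905 m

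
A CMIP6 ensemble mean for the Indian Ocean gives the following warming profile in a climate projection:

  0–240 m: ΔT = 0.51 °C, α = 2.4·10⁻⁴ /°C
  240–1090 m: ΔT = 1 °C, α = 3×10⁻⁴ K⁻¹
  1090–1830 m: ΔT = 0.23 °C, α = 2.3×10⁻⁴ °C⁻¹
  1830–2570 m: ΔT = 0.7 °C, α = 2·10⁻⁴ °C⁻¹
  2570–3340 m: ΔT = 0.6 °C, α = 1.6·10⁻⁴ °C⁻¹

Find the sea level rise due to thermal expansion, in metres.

Layer 1: 240 × 0.51 × 2.4×10⁻⁴ = 0.029376 m
240–1090 m: 850 × 1 × 3×10⁻⁴ = 0.25500 m
740 × 0.23 × 2.3×10⁻⁴ = 0.039146 m
2×10⁻⁴ × 740 × 0.7 = 0.10360 m
1.6×10⁻⁴ × 770 × 0.6 = 0.07392 m
Δh = 0.029376 + 0.25500 + 0.039146 + 0.10360 + 0.07392 = 0.501042 m

0.501 m of thermosteric rise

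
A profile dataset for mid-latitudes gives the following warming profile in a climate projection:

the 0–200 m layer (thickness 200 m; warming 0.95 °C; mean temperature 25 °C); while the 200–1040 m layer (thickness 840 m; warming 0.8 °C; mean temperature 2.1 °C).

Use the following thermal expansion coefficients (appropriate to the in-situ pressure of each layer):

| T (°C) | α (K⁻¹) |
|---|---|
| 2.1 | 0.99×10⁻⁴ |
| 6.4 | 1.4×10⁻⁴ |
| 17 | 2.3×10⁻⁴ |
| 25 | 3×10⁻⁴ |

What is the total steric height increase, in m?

Δh = 0.124 m

Layer 1 at 25 °C → α = 3×10⁻⁴ K⁻¹
Layer 2 at 2.1 °C → α = 0.99×10⁻⁴ K⁻¹
0–200 m: 0.95 × 200 × 3×10⁻⁴ = 0.05700 m
0.99×10⁻⁴ × 840 × 0.8 = 0.066528 m
Δh = 0.05700 + 0.066528 = 0.123528 m ≈ 0.124 m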